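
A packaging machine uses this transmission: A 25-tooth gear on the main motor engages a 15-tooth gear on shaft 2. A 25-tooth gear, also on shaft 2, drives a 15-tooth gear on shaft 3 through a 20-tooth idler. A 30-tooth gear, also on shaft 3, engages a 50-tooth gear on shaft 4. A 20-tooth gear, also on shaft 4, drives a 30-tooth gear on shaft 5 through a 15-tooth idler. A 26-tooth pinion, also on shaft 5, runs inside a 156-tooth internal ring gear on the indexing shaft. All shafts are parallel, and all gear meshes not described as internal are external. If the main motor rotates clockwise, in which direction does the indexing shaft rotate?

the main motor → shaft 2: external mesh, 1 reversal → CCW.
shaft 2 → shaft 3: driver → idler → driven is 2 external meshes, 2 reversals → CCW.
shaft 3 → shaft 4: external mesh, 1 reversal → CW.
shaft 4 → shaft 5: driver → idler → driven is 2 external meshes, 2 reversals → CW.
shaft 5 → the indexing shaft: internal mesh, same direction → CW.
6 reversals in total — an even number — so the indexing shaft turns the same way as the main motor.

clockwise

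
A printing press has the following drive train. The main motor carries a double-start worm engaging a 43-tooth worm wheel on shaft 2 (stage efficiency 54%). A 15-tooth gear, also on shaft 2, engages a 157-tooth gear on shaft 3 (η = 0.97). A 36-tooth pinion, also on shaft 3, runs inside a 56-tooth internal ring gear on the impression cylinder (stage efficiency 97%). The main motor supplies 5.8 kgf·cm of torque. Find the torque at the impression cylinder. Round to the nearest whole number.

1032 kgf·cm

Worm: ratio = 43/2 = 21.5; torque at shaft 2 = 5.8 × 21.5 × 0.54 = 67.338 kgf·cm.
Gear mesh: ratio = 157/15 = 10.467; torque at shaft 3 = 67.338 × 10.467 × 0.97 = 683.66 kgf·cm.
Internal gear: ratio = 56/36 = 1.5556; torque at the impression cylinder = 683.66 × 1.5556 × 0.97 = 1031.6 kgf·cm.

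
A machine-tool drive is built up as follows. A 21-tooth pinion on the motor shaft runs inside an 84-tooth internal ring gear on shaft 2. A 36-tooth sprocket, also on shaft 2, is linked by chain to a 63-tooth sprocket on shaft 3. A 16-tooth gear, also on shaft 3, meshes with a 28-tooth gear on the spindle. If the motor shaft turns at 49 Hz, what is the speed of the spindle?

internal gear 84/21 = 4 → 49/4 = 12.25 Hz
chain 63/36 = 1.75 → 12.25/1.75 = 7 Hz
gear mesh 28/16 = 1.75 → 7/1.75 = 4 Hz

4 Hz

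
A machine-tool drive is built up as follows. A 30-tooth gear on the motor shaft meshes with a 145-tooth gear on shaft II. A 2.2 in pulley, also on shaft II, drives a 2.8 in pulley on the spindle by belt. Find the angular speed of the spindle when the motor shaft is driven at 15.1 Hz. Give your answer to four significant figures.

Gear mesh: ratio = 145/30 = 4.8333, so shaft II turns at 15.1 / 4.8333 = 3.1241 Hz.
Belt: ratio = 2.8/2.2 = 1.2727, so the spindle turns at 3.1241 / 1.2727 = 2.4547 Hz.

2.455 Hz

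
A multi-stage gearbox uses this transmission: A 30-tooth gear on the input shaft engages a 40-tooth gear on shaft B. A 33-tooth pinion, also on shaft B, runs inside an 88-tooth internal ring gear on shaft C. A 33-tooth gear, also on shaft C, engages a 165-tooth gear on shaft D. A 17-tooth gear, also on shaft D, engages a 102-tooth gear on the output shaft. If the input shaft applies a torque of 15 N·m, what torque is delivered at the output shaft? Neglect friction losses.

After the gear mesh (40/30): 15 × 1.3333 = 20 N·m
After the internal gear (88/33): 20 × 2.6667 = 53.333 N·m
After the gear mesh (165/33): 53.333 × 5 = 266.67 N·m
After the gear mesh (102/17): 266.67 × 6 = 1600 N·m

1600 N·m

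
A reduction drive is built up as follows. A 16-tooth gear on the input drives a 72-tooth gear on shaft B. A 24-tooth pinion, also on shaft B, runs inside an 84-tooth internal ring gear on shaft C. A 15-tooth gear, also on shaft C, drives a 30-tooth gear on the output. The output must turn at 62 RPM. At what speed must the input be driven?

1953 RPM

Overall ratio R = 4.5 × 3.5 × 2 = 31.5.
Required input speed = output speed × R = 62 × 31.5 = 1953 RPM.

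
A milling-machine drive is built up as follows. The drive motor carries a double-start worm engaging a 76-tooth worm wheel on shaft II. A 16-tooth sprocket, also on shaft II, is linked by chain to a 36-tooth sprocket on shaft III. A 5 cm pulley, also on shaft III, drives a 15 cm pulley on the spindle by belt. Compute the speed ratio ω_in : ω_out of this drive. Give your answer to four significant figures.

Each stage contributes driven/driver: worm 76/2 = 38, chain 36/16 = 2.25, belt 15/5 = 3.
Overall: 38 × 2.25 × 3 = 256.5.

256.5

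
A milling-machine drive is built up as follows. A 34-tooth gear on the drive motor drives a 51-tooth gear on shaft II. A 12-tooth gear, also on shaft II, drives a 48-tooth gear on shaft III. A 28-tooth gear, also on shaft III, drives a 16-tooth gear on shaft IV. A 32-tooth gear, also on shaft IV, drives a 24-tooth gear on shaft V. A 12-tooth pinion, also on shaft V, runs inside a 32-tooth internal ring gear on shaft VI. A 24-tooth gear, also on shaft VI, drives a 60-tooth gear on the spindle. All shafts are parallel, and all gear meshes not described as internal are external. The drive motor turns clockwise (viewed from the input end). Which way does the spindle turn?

the drive motor → shaft II: external mesh, 1 reversal → CCW.
shaft II → shaft III: external mesh, 1 reversal → CW.
shaft III → shaft IV: external mesh, 1 reversal → CCW.
shaft IV → shaft V: external mesh, 1 reversal → CW.
shaft V → shaft VI: internal mesh, same direction → CW.
shaft VI → the spindle: external mesh, 1 reversal → CCW.
5 reversals in total — an odd number — so the spindle turns opposite to the drive motor.

counterclockwise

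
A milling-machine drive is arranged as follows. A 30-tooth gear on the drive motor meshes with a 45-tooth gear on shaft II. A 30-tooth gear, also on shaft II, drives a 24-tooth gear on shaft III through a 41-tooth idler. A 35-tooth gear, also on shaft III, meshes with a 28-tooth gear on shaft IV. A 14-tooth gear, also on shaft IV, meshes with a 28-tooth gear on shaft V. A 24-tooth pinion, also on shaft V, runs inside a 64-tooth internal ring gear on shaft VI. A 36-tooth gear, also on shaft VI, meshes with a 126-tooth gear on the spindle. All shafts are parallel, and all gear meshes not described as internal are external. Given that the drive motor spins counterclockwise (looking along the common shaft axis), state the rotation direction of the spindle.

counterclockwise

the drive motor → shaft II: external mesh, 1 reversal → CW.
shaft II → shaft III: driver → idler → driven is 2 external meshes, 2 reversals → CW.
shaft III → shaft IV: external mesh, 1 reversal → CCW.
shaft IV → shaft V: external mesh, 1 reversal → CW.
shaft V → shaft VI: internal mesh, same direction → CW.
shaft VI → the spindle: external mesh, 1 reversal → CCW.
6 reversals in total — an even number — so the spindle turns the same way as the drive motor.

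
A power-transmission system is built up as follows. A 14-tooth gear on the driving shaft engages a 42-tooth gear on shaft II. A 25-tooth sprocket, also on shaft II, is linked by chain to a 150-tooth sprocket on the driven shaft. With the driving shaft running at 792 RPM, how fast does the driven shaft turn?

Gear mesh: ratio = 42/14 = 3, so shaft II turns at 792 / 3 = 264 RPM.
Chain: ratio = 150/25 = 6, so the driven shaft turns at 264 / 6 = 44 RPM.

44 RPM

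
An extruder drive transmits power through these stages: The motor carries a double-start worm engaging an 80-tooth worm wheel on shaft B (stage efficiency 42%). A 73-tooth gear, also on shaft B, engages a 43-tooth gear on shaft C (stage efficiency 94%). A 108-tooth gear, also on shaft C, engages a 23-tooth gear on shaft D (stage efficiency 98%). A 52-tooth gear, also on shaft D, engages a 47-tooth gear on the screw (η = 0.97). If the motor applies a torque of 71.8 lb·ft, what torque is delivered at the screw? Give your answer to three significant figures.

122 lb·ft

After the worm (80/2): 71.8 × 40 × 0.42 = 1206.2 lb·ft
After the gear mesh (43/73): 1206.2 × 0.58904 × 0.94 = 667.89 lb·ft
After the gear mesh (23/108): 667.89 × 0.21296 × 0.98 = 139.39 lb·ft
After the gear mesh (47/52): 139.39 × 0.90385 × 0.97 = 122.21 lb·ft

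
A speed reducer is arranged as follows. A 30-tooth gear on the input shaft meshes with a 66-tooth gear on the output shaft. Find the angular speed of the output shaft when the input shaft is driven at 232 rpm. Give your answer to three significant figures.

105 rpm

the input shaft → the output shaft (gear mesh, 66/30): 232 ÷ 2.2 = 105.45 rpm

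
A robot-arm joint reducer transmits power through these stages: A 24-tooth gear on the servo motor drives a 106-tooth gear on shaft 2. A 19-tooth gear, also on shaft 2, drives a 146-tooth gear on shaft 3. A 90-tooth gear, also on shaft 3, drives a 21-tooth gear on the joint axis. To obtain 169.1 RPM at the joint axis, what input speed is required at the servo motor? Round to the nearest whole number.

1339 RPM

Overall ratio R = 4.4167 × 7.6842 × 0.23333 = 7.919.
Required input speed = output speed × R = 169.1 × 7.919 = 1339.1 RPM.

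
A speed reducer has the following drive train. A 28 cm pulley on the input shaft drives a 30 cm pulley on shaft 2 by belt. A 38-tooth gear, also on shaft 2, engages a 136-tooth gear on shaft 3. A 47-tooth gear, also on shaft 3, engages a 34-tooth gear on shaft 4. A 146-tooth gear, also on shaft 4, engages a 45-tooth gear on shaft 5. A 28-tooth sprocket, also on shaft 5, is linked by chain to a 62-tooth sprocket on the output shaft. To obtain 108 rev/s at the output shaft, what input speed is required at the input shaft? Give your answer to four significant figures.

Overall ratio R = 1.0714 × 3.5789 × 0.7234 × 0.30822 × 2.2143 = 1.8932.
Required input speed = output speed × R = 108 × 1.8932 = 204.46 rev/s.

204.5 rev/s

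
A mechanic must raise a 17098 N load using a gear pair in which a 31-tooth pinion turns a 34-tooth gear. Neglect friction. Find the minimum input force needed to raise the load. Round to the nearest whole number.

15589 N

Gear pair MA = 34/31 = 1.0968.
Effort = load / MA = 17098 / 1.0968 = 15589 N.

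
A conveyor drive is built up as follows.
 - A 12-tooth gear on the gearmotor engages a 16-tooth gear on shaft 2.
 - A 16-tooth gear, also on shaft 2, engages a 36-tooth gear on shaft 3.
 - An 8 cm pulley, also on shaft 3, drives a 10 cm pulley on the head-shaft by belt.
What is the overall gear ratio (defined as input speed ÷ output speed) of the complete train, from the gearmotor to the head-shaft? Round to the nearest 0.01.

3.75

Each stage contributes driven/driver: gear mesh 16/12 = 1.3333, gear mesh 36/16 = 2.25, belt 10/8 = 1.25.
Overall: 1.3333 × 2.25 × 1.25 = 3.75.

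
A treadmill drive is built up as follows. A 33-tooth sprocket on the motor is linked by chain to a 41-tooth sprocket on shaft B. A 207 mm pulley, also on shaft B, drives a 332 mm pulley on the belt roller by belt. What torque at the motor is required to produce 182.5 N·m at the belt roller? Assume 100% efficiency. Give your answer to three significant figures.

91.6 N·m

Overall ratio R = 1.2424 × 1.6039 = 1.9927.
Input torque = output torque / R = 182.5 / 1.9927 = 91.585 N·m.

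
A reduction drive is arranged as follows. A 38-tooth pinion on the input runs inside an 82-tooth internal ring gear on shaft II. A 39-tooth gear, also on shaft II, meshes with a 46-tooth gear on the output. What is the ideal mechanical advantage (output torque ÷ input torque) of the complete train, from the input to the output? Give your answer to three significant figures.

2.55

Each stage contributes driven/driver: internal gear 82/38 = 2.1579, gear mesh 46/39 = 1.1795.
Overall: 2.1579 × 1.1795 = 2.5452.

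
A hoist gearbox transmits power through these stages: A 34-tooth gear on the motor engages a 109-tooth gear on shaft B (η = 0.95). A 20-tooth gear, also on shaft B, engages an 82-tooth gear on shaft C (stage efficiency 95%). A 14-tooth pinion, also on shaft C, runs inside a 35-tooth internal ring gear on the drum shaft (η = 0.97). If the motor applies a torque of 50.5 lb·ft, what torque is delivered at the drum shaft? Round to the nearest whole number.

Gear mesh: ratio = 109/34 = 3.2059; torque at shaft B = 50.5 × 3.2059 × 0.95 = 153.8 lb·ft.
Gear mesh: ratio = 82/20 = 4.1; torque at shaft C = 153.8 × 4.1 × 0.95 = 599.06 lb·ft.
Internal gear: ratio = 35/14 = 2.5; torque at the drum shaft = 599.06 × 2.5 × 0.97 = 1452.7 lb·ft.

1453 lb·ft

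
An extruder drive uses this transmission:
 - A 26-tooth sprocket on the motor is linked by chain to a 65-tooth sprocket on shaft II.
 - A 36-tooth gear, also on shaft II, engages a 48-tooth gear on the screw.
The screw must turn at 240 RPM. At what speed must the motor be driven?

800 RPM

Overall ratio R = 2.5 × 1.3333 = 3.3333.
Required input speed = output speed × R = 240 × 3.3333 = 800 RPM.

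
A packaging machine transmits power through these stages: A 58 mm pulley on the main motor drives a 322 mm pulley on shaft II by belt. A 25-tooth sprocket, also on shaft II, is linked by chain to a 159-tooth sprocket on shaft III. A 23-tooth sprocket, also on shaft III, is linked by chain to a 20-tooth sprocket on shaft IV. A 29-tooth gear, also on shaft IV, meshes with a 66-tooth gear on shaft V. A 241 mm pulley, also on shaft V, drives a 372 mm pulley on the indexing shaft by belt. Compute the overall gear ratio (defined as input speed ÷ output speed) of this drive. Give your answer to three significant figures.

108

Each stage contributes driven/driver: belt 322/58 = 5.5517, chain 159/25 = 6.36, chain 20/23 = 0.86957, gear mesh 66/29 = 2.2759, belt 372/241 = 1.5436.
Overall: 5.5517 × 6.36 × 0.86957 × 2.2759 × 1.5436 = 107.86.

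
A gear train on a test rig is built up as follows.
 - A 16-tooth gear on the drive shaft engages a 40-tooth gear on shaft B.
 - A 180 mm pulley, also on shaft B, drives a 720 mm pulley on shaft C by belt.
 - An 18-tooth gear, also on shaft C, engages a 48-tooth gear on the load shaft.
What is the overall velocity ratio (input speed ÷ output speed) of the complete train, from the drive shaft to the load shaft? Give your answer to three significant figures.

26.7

Each stage contributes driven/driver: gear mesh 40/16 = 2.5, belt 720/180 = 4, gear mesh 48/18 = 2.6667.
Overall: 2.5 × 4 × 2.6667 = 26.667.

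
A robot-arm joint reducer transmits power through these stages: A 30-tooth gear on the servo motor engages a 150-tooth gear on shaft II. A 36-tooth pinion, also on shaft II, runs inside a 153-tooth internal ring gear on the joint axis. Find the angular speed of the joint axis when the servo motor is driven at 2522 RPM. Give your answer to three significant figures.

Gear mesh: ratio = 150/30 = 5, so shaft II turns at 2522 / 5 = 504.4 RPM.
Internal gear: ratio = 153/36 = 4.25, so the joint axis turns at 504.4 / 4.25 = 118.68 RPM.

119 RPM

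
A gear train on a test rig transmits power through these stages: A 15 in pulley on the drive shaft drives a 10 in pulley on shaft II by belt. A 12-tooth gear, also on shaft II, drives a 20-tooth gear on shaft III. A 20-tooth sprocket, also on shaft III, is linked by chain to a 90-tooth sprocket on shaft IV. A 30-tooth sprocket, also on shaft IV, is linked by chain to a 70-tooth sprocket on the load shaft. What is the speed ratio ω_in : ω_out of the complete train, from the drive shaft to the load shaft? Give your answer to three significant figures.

11.7

Each stage contributes driven/driver: belt 10/15 = 0.66667, gear mesh 20/12 = 1.6667, chain 90/20 = 4.5, chain 70/30 = 2.3333.
Overall: 0.66667 × 1.6667 × 4.5 × 2.3333 = 11.667.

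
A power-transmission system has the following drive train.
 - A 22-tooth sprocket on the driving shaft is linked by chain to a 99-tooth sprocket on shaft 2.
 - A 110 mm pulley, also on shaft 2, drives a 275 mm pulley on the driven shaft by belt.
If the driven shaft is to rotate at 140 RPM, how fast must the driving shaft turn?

1575 RPM

Overall ratio R = 4.5 × 2.5 = 11.25.
Required input speed = output speed × R = 140 × 11.25 = 1575 RPM.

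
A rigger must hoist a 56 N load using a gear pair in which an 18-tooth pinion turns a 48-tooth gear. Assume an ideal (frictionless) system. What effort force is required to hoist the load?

Gear pair MA = 48/18 = 2.6667.
Effort = load / MA = 56 / 2.6667 = 21 N.

21 N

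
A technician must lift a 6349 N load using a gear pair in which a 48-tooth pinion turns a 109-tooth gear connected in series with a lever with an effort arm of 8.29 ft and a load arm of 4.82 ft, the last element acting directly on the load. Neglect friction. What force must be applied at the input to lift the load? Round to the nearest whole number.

1626 N

Gear pair MA = 109/48 = 2.2708.
Lever MA = effort arm / load arm = 8.29/4.82 = 1.7199.
Combined ideal MA = 2.2708 × 1.7199 = 3.9056.
Effort = load / MA = 6349 / 3.9056 = 1625.6 N.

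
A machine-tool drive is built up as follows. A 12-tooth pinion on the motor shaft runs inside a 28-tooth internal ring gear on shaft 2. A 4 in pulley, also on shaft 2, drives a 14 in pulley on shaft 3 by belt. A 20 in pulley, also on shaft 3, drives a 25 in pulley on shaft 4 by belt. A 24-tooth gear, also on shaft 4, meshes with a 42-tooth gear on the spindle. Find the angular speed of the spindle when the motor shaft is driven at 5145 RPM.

Internal gear: ratio = 28/12 = 2.3333, so shaft 2 turns at 5145 / 2.3333 = 2205 RPM.
Belt: ratio = 14/4 = 3.5, so shaft 3 turns at 2205 / 3.5 = 630 RPM.
Belt: ratio = 25/20 = 1.25, so shaft 4 turns at 630 / 1.25 = 504 RPM.
Gear mesh: ratio = 42/24 = 1.75, so the spindle turns at 504 / 1.75 = 288 RPM.

288 RPM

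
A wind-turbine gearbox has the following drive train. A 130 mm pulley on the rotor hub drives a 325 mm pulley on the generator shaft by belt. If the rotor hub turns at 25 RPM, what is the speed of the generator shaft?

belt 325/130 = 2.5 → 25/2.5 = 10 RPM

10 RPM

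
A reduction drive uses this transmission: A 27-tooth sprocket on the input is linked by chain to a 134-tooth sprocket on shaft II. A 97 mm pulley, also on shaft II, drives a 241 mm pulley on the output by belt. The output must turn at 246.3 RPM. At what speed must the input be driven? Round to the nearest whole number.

3037 RPM

Overall ratio R = 4.963 × 2.4845 = 12.331.
Required input speed = output speed × R = 246.3 × 12.331 = 3037 RPM.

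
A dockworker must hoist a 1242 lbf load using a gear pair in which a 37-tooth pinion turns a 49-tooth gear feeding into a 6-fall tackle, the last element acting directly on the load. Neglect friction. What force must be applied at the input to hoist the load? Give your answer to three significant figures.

Gear pair MA = 49/37 = 1.3243.
Block-and-tackle MA = number of supporting rope parts = 6.
Combined ideal MA = 1.3243 × 6 = 7.9459.
Effort = load / MA = 1242 / 7.9459 = 156.31 lbf.

156 lbf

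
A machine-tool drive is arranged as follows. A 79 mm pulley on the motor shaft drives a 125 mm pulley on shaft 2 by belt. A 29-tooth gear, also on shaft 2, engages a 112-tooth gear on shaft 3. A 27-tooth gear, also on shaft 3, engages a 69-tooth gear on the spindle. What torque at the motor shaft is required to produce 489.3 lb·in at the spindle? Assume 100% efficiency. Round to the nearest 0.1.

Overall ratio R = 1.5823 × 3.8621 × 2.5556 = 15.617.
Input torque = output torque / R = 489.3 / 15.617 = 31.332 lb·in.

31.3 lb·in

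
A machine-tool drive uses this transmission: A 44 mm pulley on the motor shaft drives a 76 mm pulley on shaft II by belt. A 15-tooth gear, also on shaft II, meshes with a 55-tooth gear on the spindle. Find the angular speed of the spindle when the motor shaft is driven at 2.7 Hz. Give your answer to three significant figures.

belt 76/44 = 1.7273 → 2.7/1.7273 = 1.5632 Hz
gear mesh 55/15 = 3.6667 → 1.5632/3.6667 = 0.42632 Hz

0.426 Hz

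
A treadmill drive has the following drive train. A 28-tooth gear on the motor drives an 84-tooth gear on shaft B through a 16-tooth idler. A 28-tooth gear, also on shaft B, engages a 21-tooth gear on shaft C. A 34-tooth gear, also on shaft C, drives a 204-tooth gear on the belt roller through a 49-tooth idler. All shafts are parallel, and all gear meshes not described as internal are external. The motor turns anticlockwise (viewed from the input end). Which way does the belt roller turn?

clockwise

the motor → shaft B: driver → idler → driven is 2 external meshes, 2 reversals → CCW.
shaft B → shaft C: external mesh, 1 reversal → CW.
shaft C → the belt roller: driver → idler → driven is 2 external meshes, 2 reversals → CW.
5 reversals in total — an odd number — so the belt roller turns opposite to the motor.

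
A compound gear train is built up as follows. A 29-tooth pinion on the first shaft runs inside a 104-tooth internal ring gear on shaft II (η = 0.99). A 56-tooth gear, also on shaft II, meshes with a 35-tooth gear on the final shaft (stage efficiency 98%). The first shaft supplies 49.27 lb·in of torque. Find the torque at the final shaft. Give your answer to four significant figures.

107.1 lb·in

After the internal gear (104/29): 49.27 × 3.5862 × 0.99 = 174.93 lb·in
After the gear mesh (35/56): 174.93 × 0.625 × 0.98 = 107.14 lb·in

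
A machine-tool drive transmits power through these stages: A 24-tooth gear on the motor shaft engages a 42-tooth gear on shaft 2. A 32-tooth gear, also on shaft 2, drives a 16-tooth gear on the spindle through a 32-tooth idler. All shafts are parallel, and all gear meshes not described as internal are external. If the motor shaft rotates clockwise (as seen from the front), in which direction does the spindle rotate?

the motor shaft → shaft 2: external mesh, 1 reversal → CCW.
shaft 2 → the spindle: driver → idler → driven is 2 external meshes, 2 reversals → CCW.
3 reversals in total — an odd number — so the spindle turns opposite to the motor shaft.

counterclockwise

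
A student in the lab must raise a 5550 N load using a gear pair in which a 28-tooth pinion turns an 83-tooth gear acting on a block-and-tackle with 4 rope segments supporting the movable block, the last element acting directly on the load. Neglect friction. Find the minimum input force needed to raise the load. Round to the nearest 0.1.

468.1 N

Gear pair MA = 83/28 = 2.9643.
Block-and-tackle MA = number of supporting rope parts = 4.
Combined ideal MA = 2.9643 × 4 = 11.857.
Effort = load / MA = 5550 / 11.857 = 468.07 N.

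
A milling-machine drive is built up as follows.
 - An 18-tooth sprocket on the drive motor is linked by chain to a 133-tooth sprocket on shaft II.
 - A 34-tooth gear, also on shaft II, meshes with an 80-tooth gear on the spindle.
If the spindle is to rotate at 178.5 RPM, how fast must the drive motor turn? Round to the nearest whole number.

Overall ratio R = 7.3889 × 2.3529 = 17.386.
Required input speed = output speed × R = 178.5 × 17.386 = 3103.3 RPM.

3103 RPM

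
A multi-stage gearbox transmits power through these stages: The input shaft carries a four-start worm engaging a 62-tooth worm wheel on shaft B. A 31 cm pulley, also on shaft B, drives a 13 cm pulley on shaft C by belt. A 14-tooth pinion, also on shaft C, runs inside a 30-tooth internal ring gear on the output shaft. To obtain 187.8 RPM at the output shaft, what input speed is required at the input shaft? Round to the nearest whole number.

2616 RPM

Overall ratio R = 15.5 × 0.41935 × 2.1429 = 13.929.
Required input speed = output speed × R = 187.8 × 13.929 = 2615.8 RPM.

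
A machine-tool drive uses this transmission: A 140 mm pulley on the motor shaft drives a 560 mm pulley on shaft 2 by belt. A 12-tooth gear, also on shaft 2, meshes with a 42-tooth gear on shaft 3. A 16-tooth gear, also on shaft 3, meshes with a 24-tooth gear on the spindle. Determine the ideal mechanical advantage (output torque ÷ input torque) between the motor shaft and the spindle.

Each stage contributes driven/driver: belt 560/140 = 4, gear mesh 42/12 = 3.5, gear mesh 24/16 = 1.5.
Overall: 4 × 3.5 × 1.5 = 21.

21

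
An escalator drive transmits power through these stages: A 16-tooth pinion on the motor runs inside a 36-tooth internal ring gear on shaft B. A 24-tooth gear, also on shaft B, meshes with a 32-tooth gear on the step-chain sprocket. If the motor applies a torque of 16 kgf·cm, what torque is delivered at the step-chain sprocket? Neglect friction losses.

48 kgf·cm

internal gear 36/16 = 2.25 → τ = 16·2.25 = 36 kgf·cm
gear mesh 32/24 = 1.3333 → τ = 36·1.3333 = 48 kgf·cm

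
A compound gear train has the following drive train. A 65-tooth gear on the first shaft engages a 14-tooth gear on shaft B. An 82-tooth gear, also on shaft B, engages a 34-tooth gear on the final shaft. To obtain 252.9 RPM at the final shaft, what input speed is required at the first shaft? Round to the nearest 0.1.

Overall ratio R = 0.21538 × 0.41463 = 0.089306.
Required input speed = output speed × R = 252.9 × 0.089306 = 22.585 RPM.

22.6 RPM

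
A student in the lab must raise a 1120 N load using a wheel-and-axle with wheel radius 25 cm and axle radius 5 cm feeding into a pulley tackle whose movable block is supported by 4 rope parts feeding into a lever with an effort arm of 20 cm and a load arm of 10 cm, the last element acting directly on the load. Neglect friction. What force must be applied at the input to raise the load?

28 N

Wheel-and-axle MA = R/r = 25/5 = 5.
Block-and-tackle MA = number of supporting rope parts = 4.
Lever MA = effort arm / load arm = 20/10 = 2.
Combined ideal MA = 5 × 4 × 2 = 40.
Effort = load / MA = 1120 / 40 = 28 N.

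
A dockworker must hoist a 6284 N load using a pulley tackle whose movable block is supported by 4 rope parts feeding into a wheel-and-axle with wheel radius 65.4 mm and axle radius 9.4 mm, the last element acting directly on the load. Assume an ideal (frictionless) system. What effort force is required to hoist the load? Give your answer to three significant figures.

Block-and-tackle MA = number of supporting rope parts = 4.
Wheel-and-axle MA = R/r = 65.4/9.4 = 6.9574.
Combined ideal MA = 4 × 6.9574 = 27.83.
Effort = load / MA = 6284 / 27.83 = 225.8 N.

226 N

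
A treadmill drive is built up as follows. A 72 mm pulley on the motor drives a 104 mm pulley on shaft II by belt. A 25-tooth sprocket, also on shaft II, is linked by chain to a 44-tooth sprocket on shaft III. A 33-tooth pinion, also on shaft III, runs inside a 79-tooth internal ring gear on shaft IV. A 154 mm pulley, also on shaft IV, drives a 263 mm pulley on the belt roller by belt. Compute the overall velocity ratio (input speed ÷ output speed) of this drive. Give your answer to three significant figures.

10.4

Each stage contributes driven/driver: belt 104/72 = 1.4444, chain 44/25 = 1.76, internal gear 79/33 = 2.3939, belt 263/154 = 1.7078.
Overall: 1.4444 × 1.76 × 2.3939 × 1.7078 = 10.393.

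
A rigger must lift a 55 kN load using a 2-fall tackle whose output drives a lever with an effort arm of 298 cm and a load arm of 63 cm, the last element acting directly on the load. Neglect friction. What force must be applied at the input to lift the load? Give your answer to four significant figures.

Block-and-tackle MA = number of supporting rope parts = 2.
Lever MA = effort arm / load arm = 298/63 = 4.7302.
Combined ideal MA = 2 × 4.7302 = 9.4603.
Effort = load / MA = 55 / 9.4603 = 5.8138 kN.

5.814 kN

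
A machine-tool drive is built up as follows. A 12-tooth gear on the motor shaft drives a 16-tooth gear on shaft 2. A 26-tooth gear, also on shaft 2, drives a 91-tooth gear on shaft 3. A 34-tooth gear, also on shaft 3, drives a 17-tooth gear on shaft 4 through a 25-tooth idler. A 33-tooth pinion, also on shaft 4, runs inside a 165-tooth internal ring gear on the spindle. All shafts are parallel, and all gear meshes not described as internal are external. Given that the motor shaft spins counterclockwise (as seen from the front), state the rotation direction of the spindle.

counterclockwise

the motor shaft → shaft 2: external mesh, 1 reversal → CW.
shaft 2 → shaft 3: external mesh, 1 reversal → CCW.
shaft 3 → shaft 4: driver → idler → driven is 2 external meshes, 2 reversals → CCW.
shaft 4 → the spindle: internal mesh, same direction → CCW.
4 reversals in total — an even number — so the spindle turns the same way as the motor shaft.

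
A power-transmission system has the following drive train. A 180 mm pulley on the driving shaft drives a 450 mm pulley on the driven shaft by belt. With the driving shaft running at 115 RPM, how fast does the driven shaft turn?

the driving shaft → the driven shaft (belt, 450/180): 115 ÷ 2.5 = 46 RPM

46 RPM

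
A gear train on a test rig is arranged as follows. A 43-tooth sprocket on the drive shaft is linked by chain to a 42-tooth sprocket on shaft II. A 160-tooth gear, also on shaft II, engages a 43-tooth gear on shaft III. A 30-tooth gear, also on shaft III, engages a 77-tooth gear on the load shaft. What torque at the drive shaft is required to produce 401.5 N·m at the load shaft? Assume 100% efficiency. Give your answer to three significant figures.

596 N·m

Overall ratio R = 0.97674 × 0.26875 × 2.5667 = 0.67375.
Input torque = output torque / R = 401.5 / 0.67375 = 595.92 N·m.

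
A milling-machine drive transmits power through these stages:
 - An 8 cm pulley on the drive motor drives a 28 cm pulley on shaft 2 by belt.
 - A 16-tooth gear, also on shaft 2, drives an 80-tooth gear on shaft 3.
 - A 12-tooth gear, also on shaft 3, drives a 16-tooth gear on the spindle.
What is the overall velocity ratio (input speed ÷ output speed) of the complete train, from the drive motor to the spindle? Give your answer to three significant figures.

Each stage contributes driven/driver: belt 28/8 = 3.5, gear mesh 80/16 = 5, gear mesh 16/12 = 1.3333.
Overall: 3.5 × 5 × 1.3333 = 23.333.

23.3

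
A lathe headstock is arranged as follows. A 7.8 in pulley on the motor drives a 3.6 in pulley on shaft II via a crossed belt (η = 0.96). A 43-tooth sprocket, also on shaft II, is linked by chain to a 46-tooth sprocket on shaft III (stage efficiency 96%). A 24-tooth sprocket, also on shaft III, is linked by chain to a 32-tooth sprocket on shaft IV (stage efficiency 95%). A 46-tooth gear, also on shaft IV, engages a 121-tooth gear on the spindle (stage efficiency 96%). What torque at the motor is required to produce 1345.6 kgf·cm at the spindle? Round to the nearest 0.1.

Overall ratio R = 0.46154 × 1.0698 × 1.3333 × 2.6304 = 1.7317; overall efficiency η = 0.96 × 0.96 × 0.95 × 0.96 = 0.8405.
Input torque = output torque / (R × η) = 1345.6 / (1.7317 × 0.8405) = 924.52 kgf·cm.

924.5 kgf·cm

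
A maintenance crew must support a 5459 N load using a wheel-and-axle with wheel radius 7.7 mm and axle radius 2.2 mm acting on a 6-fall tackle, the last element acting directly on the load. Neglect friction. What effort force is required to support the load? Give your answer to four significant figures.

Wheel-and-axle MA = R/r = 7.7/2.2 = 3.5.
Block-and-tackle MA = number of supporting rope parts = 6.
Combined ideal MA = 3.5 × 6 = 21.
Effort = load / MA = 5459 / 21 = 259.95 N.

260.0 N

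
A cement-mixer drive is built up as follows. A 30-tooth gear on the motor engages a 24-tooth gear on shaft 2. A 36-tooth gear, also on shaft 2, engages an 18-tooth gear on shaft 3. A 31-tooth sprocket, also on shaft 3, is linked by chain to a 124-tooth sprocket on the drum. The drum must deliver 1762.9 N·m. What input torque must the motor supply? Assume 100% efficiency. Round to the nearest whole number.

Overall ratio R = 0.8 × 0.5 × 4 = 1.6.
Input torque = output torque / R = 1762.9 / 1.6 = 1101.8 N·m.

1102 N·m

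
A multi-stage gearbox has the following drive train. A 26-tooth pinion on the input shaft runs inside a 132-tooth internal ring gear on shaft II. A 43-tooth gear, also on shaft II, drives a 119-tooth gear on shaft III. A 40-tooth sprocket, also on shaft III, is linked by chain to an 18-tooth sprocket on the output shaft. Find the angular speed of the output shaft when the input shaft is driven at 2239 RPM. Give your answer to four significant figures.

354.1 RPM

Internal gear: ratio = 132/26 = 5.0769, so shaft II turns at 2239 / 5.0769 = 441.02 RPM.
Gear mesh: ratio = 119/43 = 2.7674, so shaft III turns at 441.02 / 2.7674 = 159.36 RPM.
Chain: ratio = 18/40 = 0.45, so the output shaft turns at 159.36 / 0.45 = 354.13 RPM.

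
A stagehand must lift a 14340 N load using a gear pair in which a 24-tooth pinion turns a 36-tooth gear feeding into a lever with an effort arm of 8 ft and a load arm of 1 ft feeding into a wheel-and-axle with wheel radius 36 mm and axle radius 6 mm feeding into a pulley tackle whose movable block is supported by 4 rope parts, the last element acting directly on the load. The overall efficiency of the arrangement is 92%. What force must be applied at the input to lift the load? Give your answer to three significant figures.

Gear pair MA = 36/24 = 1.5.
Lever MA = effort arm / load arm = 8/1 = 8.
Wheel-and-axle MA = R/r = 36/6 = 6.
Block-and-tackle MA = number of supporting rope parts = 4.
Combined ideal MA = 1.5 × 8 × 6 × 4 = 288.
Actual MA = 288 × 0.92 = 264.96.
Effort = load / actual MA = 14340 / 264.96 = 54.121 N.

54.1 N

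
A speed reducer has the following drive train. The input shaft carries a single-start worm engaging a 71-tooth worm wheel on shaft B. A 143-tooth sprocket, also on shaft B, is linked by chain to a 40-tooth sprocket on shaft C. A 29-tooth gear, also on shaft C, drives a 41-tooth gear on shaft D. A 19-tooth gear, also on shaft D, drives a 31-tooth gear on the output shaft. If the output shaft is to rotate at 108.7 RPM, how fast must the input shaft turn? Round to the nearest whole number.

4980 RPM

Overall ratio R = 71 × 0.27972 × 1.4138 × 1.6316 = 45.812.
Required input speed = output speed × R = 108.7 × 45.812 = 4979.7 RPM.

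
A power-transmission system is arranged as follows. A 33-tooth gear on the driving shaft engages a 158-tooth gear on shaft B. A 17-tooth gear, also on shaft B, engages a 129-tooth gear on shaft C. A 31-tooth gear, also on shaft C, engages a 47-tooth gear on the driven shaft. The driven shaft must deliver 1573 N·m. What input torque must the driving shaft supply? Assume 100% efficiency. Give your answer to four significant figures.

28.56 N·m

Overall ratio R = 4.7879 × 7.5882 × 1.5161 = 55.083.
Input torque = output torque / R = 1573 / 55.083 = 28.557 N·m.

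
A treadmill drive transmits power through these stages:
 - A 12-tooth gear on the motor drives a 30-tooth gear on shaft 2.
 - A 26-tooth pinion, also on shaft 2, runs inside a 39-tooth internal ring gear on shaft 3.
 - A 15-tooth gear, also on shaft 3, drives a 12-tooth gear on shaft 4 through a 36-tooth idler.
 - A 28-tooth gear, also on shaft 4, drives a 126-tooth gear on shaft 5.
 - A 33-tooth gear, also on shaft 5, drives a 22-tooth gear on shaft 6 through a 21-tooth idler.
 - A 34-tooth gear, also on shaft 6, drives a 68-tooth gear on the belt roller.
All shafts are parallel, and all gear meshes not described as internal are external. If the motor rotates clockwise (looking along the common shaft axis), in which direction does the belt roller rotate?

counterclockwise

the motor → shaft 2: external mesh, 1 reversal → CCW.
shaft 2 → shaft 3: internal mesh, same direction → CCW.
shaft 3 → shaft 4: driver → idler → driven is 2 external meshes, 2 reversals → CCW.
shaft 4 → shaft 5: external mesh, 1 reversal → CW.
shaft 5 → shaft 6: driver → idler → driven is 2 external meshes, 2 reversals → CW.
shaft 6 → the belt roller: external mesh, 1 reversal → CCW.
7 reversals in total — an odd number — so the belt roller turns opposite to the motor.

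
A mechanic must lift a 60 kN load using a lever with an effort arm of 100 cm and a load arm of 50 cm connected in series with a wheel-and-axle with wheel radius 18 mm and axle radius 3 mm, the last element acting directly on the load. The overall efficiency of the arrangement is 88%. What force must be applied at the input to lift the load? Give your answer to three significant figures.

Lever MA = effort arm / load arm = 100/50 = 2.
Wheel-and-axle MA = R/r = 18/3 = 6.
Combined ideal MA = 2 × 6 = 12.
Actual MA = 12 × 0.88 = 10.56.
Effort = load / actual MA = 60 / 10.56 = 5.6818 kN.

5.68 kN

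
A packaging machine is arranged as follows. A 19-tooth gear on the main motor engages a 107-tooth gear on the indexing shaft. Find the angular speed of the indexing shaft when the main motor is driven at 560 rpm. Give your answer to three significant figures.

99.4 rpm

Gear mesh: ratio = 107/19 = 5.6316, so the indexing shaft turns at 560 / 5.6316 = 99.439 rpm.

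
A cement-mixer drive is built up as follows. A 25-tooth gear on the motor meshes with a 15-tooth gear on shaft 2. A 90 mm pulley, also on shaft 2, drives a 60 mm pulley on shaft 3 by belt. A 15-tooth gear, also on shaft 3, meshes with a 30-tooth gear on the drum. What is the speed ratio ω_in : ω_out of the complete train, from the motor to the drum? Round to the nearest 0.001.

0.800

Each stage contributes driven/driver: gear mesh 15/25 = 0.6, belt 60/90 = 0.66667, gear mesh 30/15 = 2.
Overall: 0.6 × 0.66667 × 2 = 0.8.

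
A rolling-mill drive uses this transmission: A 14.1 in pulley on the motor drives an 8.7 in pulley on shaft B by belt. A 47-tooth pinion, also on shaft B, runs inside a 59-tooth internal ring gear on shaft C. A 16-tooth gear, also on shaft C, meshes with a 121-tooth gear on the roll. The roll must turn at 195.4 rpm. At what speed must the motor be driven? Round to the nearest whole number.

1145 rpm

Overall ratio R = 0.61702 × 1.2553 × 7.5625 = 5.8576.
Required input speed = output speed × R = 195.4 × 5.8576 = 1144.6 rpm.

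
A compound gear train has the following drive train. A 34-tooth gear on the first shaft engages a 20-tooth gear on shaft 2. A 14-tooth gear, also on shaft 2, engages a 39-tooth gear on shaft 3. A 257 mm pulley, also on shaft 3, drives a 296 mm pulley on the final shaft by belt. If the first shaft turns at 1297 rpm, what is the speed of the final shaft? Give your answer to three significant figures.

the first shaft → shaft 2 (gear mesh, 20/34): 1297 ÷ 0.58824 = 2204.9 rpm
shaft 2 → shaft 3 (gear mesh, 39/14): 2204.9 ÷ 2.7857 = 791.5 rpm
shaft 3 → the final shaft (belt, 296/257): 791.5 ÷ 1.1518 = 687.22 rpm

687 rpm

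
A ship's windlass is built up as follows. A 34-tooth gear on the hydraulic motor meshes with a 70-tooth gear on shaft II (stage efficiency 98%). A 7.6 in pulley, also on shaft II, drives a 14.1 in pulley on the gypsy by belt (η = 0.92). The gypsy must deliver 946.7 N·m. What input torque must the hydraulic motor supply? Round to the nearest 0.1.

Overall ratio R = 2.0588 × 1.8553 = 3.8197; overall efficiency η = 0.98 × 0.92 = 0.9016.
Input torque = output torque / (R × η) = 946.7 / (3.8197 × 0.9016) = 274.9 N·m.

274.9 N·m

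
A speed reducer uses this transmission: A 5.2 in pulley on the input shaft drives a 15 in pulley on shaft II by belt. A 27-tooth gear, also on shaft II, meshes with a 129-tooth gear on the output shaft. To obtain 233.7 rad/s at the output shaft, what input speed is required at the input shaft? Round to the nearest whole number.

Overall ratio R = 2.8846 × 4.7778 = 13.782.
Required input speed = output speed × R = 233.7 × 13.782 = 3220.9 rad/s.

3221 rad/s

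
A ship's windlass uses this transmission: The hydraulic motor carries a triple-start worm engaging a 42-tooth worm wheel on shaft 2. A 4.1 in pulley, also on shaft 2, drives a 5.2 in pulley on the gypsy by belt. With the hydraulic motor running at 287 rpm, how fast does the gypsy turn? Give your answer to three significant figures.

the hydraulic motor → shaft 2 (worm, 42/3): 287 ÷ 14 = 20.5 rpm
shaft 2 → the gypsy (belt, 5.2/4.1): 20.5 ÷ 1.2683 = 16.163 rpm

16.2 rpm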